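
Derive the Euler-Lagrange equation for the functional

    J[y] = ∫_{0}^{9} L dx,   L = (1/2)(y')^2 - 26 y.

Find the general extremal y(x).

The Lagrangian is L = (1/2)(y')^2 - 26 y.
∂L/∂y = -26.
∂L/∂y' = y'.
The Euler-Lagrange equation d/dx(∂L/∂y') − ∂L/∂y = 0 becomes:
    y'' + 26 = 0
General solution: y(x) = -13 x^2 + A x + B, where A and B are arbitrary constants fixed by the endpoint conditions.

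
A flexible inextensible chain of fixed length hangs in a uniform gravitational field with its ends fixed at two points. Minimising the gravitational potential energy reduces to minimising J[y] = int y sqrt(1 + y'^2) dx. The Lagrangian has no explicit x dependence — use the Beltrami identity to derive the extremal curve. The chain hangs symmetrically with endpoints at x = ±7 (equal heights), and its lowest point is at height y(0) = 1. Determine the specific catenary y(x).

The Lagrangian L(y, y') = y sqrt(1 + y'^2) has no explicit x dependence, so the Beltrami identity applies:
    L − y' ∂L/∂y' = C.
Compute ∂L/∂y' = y · y' / sqrt(1 + y'^2). Then
    L − y' ∂L/∂y'
    = y sqrt(1 + y'^2) − y · y'^2 / sqrt(1 + y'^2)
    = y (1 + y'^2 − y'^2) / sqrt(1 + y'^2)
    = y / sqrt(1 + y'^2) = C.
Squaring gives y^2 = C^2 (1 + y'^2), i.e.
    y'^2 = y^2 / C^2 − 1.
Separating variables,
    dy / sqrt(y^2 − C^2) = dx / C,
and integrating gives arccosh(y / C) = (x − a)/C, so
    y(x) = C cosh((x − a)/C),
the catenary. The constants C and a are fixed by the two endpoint conditions (and, for the hanging-chain problem, the length constraint selects C).
Now fit the given data. The endpoints x = ±7 are symmetric at equal height, so the catenary is even about its minimum: a = 0 and y(x) = C cosh(x/C). The lowest point is y(0) = C cosh(0) = C, and we are told y(0) = 1, so C = 1. Therefore
    y(x) = cosh(x),
and at the endpoints
    y(±7) = cosh(7).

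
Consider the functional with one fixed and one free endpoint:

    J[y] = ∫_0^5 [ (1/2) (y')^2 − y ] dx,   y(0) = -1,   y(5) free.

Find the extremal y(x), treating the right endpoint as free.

The Lagrangian L = (1/2) (y')^2 − y gives
    ∂L/∂y = −1,   ∂L/∂y' = y'.
Euler-Lagrange: d/dx(y') − (−1) = 0, i.e. y'' + 1 = 0, so
    y(x) = −(1/2) x^2 + C1 x + C2.
Fixed left endpoint y(0) = -1 ⇒ C2 = -1.
The right endpoint x = 5 is free, so the natural (transversality) condition is ∂L/∂y' |_{x=5} = 0, i.e. y'(5) = 0.
Compute y'(x) = −1 x + C1, so y'(5) = −5 + C1 = 0 ⇒ C1 = 5.
Therefore the extremal is
    y(x) = −x^2/2 + 5 x − 1.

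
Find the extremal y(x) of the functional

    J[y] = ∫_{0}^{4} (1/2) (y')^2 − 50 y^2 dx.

The Lagrangian is L = (1/2) (y')^2 − 50 y^2.
Compute ∂L/∂y = -100y, ∂L/∂y' = y'.
The Euler-Lagrange equation d/dx(∂L/∂y') − ∂L/∂y = 0 reduces to
    y'' + 100 y = 0.
Its general solution is
    y(x) = A sin(10x) + B cos(10x),
with A, B fixed by the endpoint conditions.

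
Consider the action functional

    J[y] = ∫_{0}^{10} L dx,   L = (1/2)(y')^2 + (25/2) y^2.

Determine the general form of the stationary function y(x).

The Lagrangian is L = (1/2)(y')^2 + (25/2) y^2.
∂L/∂y = 25y.
∂L/∂y' = y'.
The Euler-Lagrange equation d/dx(∂L/∂y') − ∂L/∂y = 0 becomes:
    y'' - 25 y = 0
General solution: y(x) = A e^(5x) + B e^(-5x), where A and B are arbitrary constants fixed by the endpoint conditions.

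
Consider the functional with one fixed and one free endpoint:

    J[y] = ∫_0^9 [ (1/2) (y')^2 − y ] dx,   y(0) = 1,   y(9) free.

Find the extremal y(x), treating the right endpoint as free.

The Lagrangian L = (1/2) (y')^2 − y gives
    ∂L/∂y = −1,   ∂L/∂y' = y'.
Euler-Lagrange: d/dx(y') − (−1) = 0, i.e. y'' + 1 = 0, so
    y(x) = −(1/2) x^2 + C1 x + C2.
Fixed left endpoint y(0) = 1 ⇒ C2 = 1.
The right endpoint x = 9 is free, so the natural (transversality) condition is ∂L/∂y' |_{x=9} = 0, i.e. y'(9) = 0.
Compute y'(x) = −1 x + C1, so y'(9) = −9 + C1 = 0 ⇒ C1 = 9.
Therefore the extremal is
    y(x) = −x^2/2 + 9 x + 1.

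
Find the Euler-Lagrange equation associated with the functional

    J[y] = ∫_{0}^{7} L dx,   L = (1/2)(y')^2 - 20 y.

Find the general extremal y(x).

The Lagrangian is L = (1/2)(y')^2 - 20 y.
∂L/∂y = -20.
∂L/∂y' = y'.
The Euler-Lagrange equation d/dx(∂L/∂y') − ∂L/∂y = 0 becomes:
    y'' + 20 = 0
General solution: y(x) = -10 x^2 + A x + B, where A and B are arbitrary constants fixed by the endpoint conditions.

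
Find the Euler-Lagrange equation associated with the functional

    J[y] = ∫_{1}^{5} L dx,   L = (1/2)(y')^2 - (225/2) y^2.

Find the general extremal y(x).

The Lagrangian is L = (1/2)(y')^2 - (225/2) y^2.
∂L/∂y = -225y.
∂L/∂y' = y'.
The Euler-Lagrange equation d/dx(∂L/∂y') − ∂L/∂y = 0 becomes:
    y'' + 225 y = 0
General solution: y(x) = A sin(15x) + B cos(15x), where A and B are arbitrary constants fixed by the endpoint conditions.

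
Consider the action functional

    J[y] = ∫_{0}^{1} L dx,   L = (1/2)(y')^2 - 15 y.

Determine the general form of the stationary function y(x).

The Lagrangian is L = (1/2)(y')^2 - 15 y.
∂L/∂y = -15.
∂L/∂y' = y'.
The Euler-Lagrange equation d/dx(∂L/∂y') − ∂L/∂y = 0 becomes:
    y'' + 15 = 0
General solution: y(x) = -(15/2) x^2 + A x + B, where A and B are arbitrary constants fixed by the endpoint conditions.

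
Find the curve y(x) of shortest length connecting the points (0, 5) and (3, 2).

Arc-length functional: J[y] = ∫ sqrt(1 + (y')^2) dx.
Lagrangian L = sqrt(1 + (y')^2) has no explicit y dependence, so ∂L/∂y = 0 and the Euler-Lagrange equation gives
    d/dx( y' / sqrt(1 + (y')^2) ) = 0  ⇒  y' / sqrt(1 + (y')^2) = const.
Hence y' is constant, so y(x) is affine.
Fitting the endpoints (0, 5) and (3, 2):
    slope m = (2 − 5) / (3 − 0) = -1,
    intercept c = 5 − m·0 = 5.
Extremal: y(x) = -x + 5.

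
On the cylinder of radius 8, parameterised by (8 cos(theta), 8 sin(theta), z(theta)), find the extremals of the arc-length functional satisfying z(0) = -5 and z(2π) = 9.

Parameterise the cylinder of radius R = 8 as
    r(θ) = (8 cos θ, 8 sin θ, z(θ)).
The arc-length element is
    ds = sqrt(64 + (dz/dθ)^2) dθ,
so the Lagrangian is L = sqrt(64 + z'^2).
L depends on z' only, not on z or θ, so ∂L/∂z = 0 and
    ∂L/∂z' = z' / sqrt(64 + z'^2).
The Euler-Lagrange equation gives
    d/dθ( z' / sqrt(64 + z'^2) ) = 0,
so z' is constant. Integrating once:
    z(θ) = a θ + b,
a helix on the cylinder (a straight line when the cylinder is unrolled). The constants a, b are determined by the endpoint conditions.
With endpoint conditions z(0) = -5 and z(2π) = 9: from z(0) = b we get b = -5, and a·2π + -5 = 9 gives a = 7/π, so
    z(θ) = (7/π) θ − 5.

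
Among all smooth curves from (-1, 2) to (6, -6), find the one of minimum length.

Arc-length functional: J[y] = ∫ sqrt(1 + (y')^2) dx.
Lagrangian L = sqrt(1 + (y')^2) has no explicit y dependence, so ∂L/∂y = 0 and the Euler-Lagrange equation gives
    d/dx( y' / sqrt(1 + (y')^2) ) = 0  ⇒  y' / sqrt(1 + (y')^2) = const.
Hence y' is constant, so y(x) is affine.
Fitting the endpoints (-1, 2) and (6, -6):
    slope m = ((-6) − 2) / (6 − (-1)) = -8/7,
    intercept c = 2 − m·(-1) = 6/7.
Extremal: y(x) = (-8/7) x + 6/7.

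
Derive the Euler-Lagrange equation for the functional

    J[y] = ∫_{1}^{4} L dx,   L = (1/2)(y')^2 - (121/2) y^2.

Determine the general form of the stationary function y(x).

The Lagrangian is L = (1/2)(y')^2 - (121/2) y^2.
∂L/∂y = -121y.
∂L/∂y' = y'.
The Euler-Lagrange equation d/dx(∂L/∂y') − ∂L/∂y = 0 becomes:
    y'' + 121 y = 0
General solution: y(x) = A sin(11x) + B cos(11x), where A and B are arbitrary constants fixed by the endpoint conditions.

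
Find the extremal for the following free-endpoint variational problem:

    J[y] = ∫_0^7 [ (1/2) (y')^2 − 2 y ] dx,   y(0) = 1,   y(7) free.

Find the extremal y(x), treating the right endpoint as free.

The Lagrangian L = (1/2) (y')^2 − 2 y gives
    ∂L/∂y = −2,   ∂L/∂y' = y'.
Euler-Lagrange: d/dx(y') − (−2) = 0, i.e. y'' + 2 = 0, so
    y(x) = −(2/2) x^2 + C1 x + C2.
Fixed left endpoint y(0) = 1 ⇒ C2 = 1.
The right endpoint x = 7 is free, so the natural (transversality) condition is ∂L/∂y' |_{x=7} = 0, i.e. y'(7) = 0.
Compute y'(x) = −2 x + C1, so y'(7) = −14 + C1 = 0 ⇒ C1 = 14.
Therefore the extremal is
    y(x) = −x^2 + 14 x + 1.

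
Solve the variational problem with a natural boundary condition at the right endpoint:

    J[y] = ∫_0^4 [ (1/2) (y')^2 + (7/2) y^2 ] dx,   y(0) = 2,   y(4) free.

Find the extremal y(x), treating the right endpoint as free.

The Lagrangian L = (1/2) (y')^2 + (7/2) y^2 gives
    ∂L/∂y = 7 y,   ∂L/∂y' = y'.
Euler-Lagrange: y'' − 7 y = 0.
With k = sqrt(7), the general solution is
    y(x) = A cosh(sqrt(7) x) + B sinh(sqrt(7) x).
Fixed left endpoint y(0) = 2 ⇒ A = 2.
The right endpoint x = 4 is free, so the natural (transversality) condition is ∂L/∂y' |_{x=4} = 0, i.e. y'(4) = 0.
Compute y'(x) = A k sinh(k x) + B k cosh(k x), so
    y'(4) = A k sinh(k·4) + B k cosh(k·4) = 0
    ⇒ B = −A tanh(k·4) = − 2 tanh(sqrt(7)·4).
Therefore the extremal is
    y(x) = 2 cosh(sqrt(7) x) − 2 tanh(sqrt(7)·4) sinh(sqrt(7) x).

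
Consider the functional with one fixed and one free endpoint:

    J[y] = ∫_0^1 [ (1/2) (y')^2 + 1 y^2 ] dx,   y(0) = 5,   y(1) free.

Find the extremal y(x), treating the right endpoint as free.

The Lagrangian L = (1/2) (y')^2 + 1 y^2 gives
    ∂L/∂y = 2 y,   ∂L/∂y' = y'.
Euler-Lagrange: y'' − 2 y = 0.
With k = sqrt(2), the general solution is
    y(x) = A cosh(sqrt(2) x) + B sinh(sqrt(2) x).
Fixed left endpoint y(0) = 5 ⇒ A = 5.
The right endpoint x = 1 is free, so the natural (transversality) condition is ∂L/∂y' |_{x=1} = 0, i.e. y'(1) = 0.
Compute y'(x) = A k sinh(k x) + B k cosh(k x), so
    y'(1) = A k sinh(k·1) + B k cosh(k·1) = 0
    ⇒ B = −A tanh(k·1) = − 5 tanh(sqrt(2)·1).
Therefore the extremal is
    y(x) = 5 cosh(sqrt(2) x) − 5 tanh(sqrt(2)·1) sinh(sqrt(2) x).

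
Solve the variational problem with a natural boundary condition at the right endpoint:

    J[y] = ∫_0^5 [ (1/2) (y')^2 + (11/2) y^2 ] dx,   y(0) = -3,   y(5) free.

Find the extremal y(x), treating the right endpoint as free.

The Lagrangian L = (1/2) (y')^2 + (11/2) y^2 gives
    ∂L/∂y = 11 y,   ∂L/∂y' = y'.
Euler-Lagrange: y'' − 11 y = 0.
With k = sqrt(11), the general solution is
    y(x) = A cosh(sqrt(11) x) + B sinh(sqrt(11) x).
Fixed left endpoint y(0) = -3 ⇒ A = -3.
The right endpoint x = 5 is free, so the natural (transversality) condition is ∂L/∂y' |_{x=5} = 0, i.e. y'(5) = 0.
Compute y'(x) = A k sinh(k x) + B k cosh(k x), so
    y'(5) = A k sinh(k·5) + B k cosh(k·5) = 0
    ⇒ B = −A tanh(k·5) = 3 tanh(sqrt(11)·5).
Therefore the extremal is
    y(x) = −3 cosh(sqrt(11) x) + 3 tanh(sqrt(11)·5) sinh(sqrt(11) x).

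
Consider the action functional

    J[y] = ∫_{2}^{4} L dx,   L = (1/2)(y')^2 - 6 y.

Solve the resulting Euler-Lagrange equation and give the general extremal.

The Lagrangian is L = (1/2)(y')^2 - 6 y.
∂L/∂y = -6.
∂L/∂y' = y'.
The Euler-Lagrange equation d/dx(∂L/∂y') − ∂L/∂y = 0 becomes:
    y'' + 6 = 0
General solution: y(x) = -3 x^2 + A x + B, where A and B are arbitrary constants fixed by the endpoint conditions.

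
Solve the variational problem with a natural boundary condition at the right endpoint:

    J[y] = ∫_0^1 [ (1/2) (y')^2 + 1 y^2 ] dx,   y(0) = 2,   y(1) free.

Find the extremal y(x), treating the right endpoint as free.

The Lagrangian L = (1/2) (y')^2 + 1 y^2 gives
    ∂L/∂y = 2 y,   ∂L/∂y' = y'.
Euler-Lagrange: y'' − 2 y = 0.
With k = sqrt(2), the general solution is
    y(x) = A cosh(sqrt(2) x) + B sinh(sqrt(2) x).
Fixed left endpoint y(0) = 2 ⇒ A = 2.
The right endpoint x = 1 is free, so the natural (transversality) condition is ∂L/∂y' |_{x=1} = 0, i.e. y'(1) = 0.
Compute y'(x) = A k sinh(k x) + B k cosh(k x), so
    y'(1) = A k sinh(k·1) + B k cosh(k·1) = 0
    ⇒ B = −A tanh(k·1) = − 2 tanh(sqrt(2)·1).
Therefore the extremal is
    y(x) = 2 cosh(sqrt(2) x) − 2 tanh(sqrt(2)·1) sinh(sqrt(2) x).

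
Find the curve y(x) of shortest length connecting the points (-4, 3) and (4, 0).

Arc-length functional: J[y] = ∫ sqrt(1 + (y')^2) dx.
Lagrangian L = sqrt(1 + (y')^2) has no explicit y dependence, so ∂L/∂y = 0 and the Euler-Lagrange equation gives
    d/dx( y' / sqrt(1 + (y')^2) ) = 0  ⇒  y' / sqrt(1 + (y')^2) = const.
Hence y' is constant, so y(x) is affine.
Fitting the endpoints (-4, 3) and (4, 0):
    slope m = (0 − 3) / (4 − (-4)) = -3/8,
    intercept c = 3 − m·(-4) = 3/2.
Extremal: y(x) = (-3/8) x + 3/2.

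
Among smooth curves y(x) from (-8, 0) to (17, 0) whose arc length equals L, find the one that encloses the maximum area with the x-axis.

Set up the augmented Lagrangian using a multiplier λ for the length constraint:
    F(y, y') = y − λ sqrt(1 + y'^2).
F has no explicit x dependence, so the Beltrami identity yields a first integral
    F − y' ∂F/∂y' = C.
Compute ∂F/∂y' = −λ y' / sqrt(1 + y'^2). Then
    y − λ sqrt(1 + y'^2) + λ y'^2 / sqrt(1 + y'^2) = C
    ⇒  y − λ / sqrt(1 + y'^2) = C.
Solving for y' and integrating gives
    (x − a)^2 + (y − b)^2 = λ^2,
a circular arc of radius λ. The constants a, b are determined by the endpoint conditions y(-8) = y(17) = 0, and λ is fixed implicitly by the length constraint
    ∫_{-8}^{17} sqrt(1 + y'^2) dx = L.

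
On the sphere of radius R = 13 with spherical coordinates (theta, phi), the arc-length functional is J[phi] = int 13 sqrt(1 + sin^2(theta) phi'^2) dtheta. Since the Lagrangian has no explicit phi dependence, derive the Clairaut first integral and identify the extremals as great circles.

On the sphere of radius R = 13 with spherical coordinates (θ, φ), the induced metric is
    ds^2 = 169(dθ^2 + sin^2(θ) dφ^2).
Parameterise by θ; the arc-length functional is
    J[φ] = ∫ 13 sqrt(1 + sin^2(θ) (dφ/dθ)^2) dθ,
so L = 13 sqrt(1 + sin^2(θ) φ'^2). Compute
    ∂L/∂φ = 0  (L has no explicit φ dependence),
    ∂L/∂φ' = 13 sin^2(θ) φ' / sqrt(1 + sin^2(θ) φ'^2).
Since ∂L/∂φ = 0, the Euler-Lagrange equation
    d/dθ(∂L/∂φ') − ∂L/∂φ = 0
reduces to d/dθ(∂L/∂φ') = 0, i.e. the momentum conjugate to φ is conserved:
    13 sin^2(θ) φ' / sqrt(1 + sin^2(θ) φ'^2) = C.
The overall factor of 13 is constant, so dividing through gives Clairaut's relation sin^2(θ) φ' / sqrt(1 + sin^2(θ) φ'^2) = C' (with C' = C/13). Solving for φ' and integrating gives the great-circle family
    cot(θ) = A cos(φ − φ_0),
i.e. the intersection of the sphere with a plane through the origin. The two constants A and φ_0 (equivalently C and one phase) are fixed by the two endpoint conditions.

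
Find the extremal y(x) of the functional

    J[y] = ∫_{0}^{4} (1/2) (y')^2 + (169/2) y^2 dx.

The Lagrangian is L = (1/2) (y')^2 + (169/2) y^2.
Compute ∂L/∂y = 169y, ∂L/∂y' = y'.
The Euler-Lagrange equation d/dx(∂L/∂y') − ∂L/∂y = 0 reduces to
    y'' − 169 y = 0.
Its general solution is
    y(x) = A e^(13x) + B e^(−13x),
with A, B fixed by the endpoint conditions.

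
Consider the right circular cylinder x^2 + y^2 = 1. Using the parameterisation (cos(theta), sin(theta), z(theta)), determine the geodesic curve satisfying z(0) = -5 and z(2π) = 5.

Parameterise the cylinder of radius R = 1 as
    r(θ) = (cos θ, sin θ, z(θ)).
The arc-length element is
    ds = sqrt(1 + (dz/dθ)^2) dθ,
so the Lagrangian is L = sqrt(1 + z'^2).
L depends on z' only, not on z or θ, so ∂L/∂z = 0 and
    ∂L/∂z' = z' / sqrt(1 + z'^2).
The Euler-Lagrange equation gives
    d/dθ( z' / sqrt(1 + z'^2) ) = 0,
so z' is constant. Integrating once:
    z(θ) = a θ + b,
a helix on the cylinder (a straight line when the cylinder is unrolled). The constants a, b are determined by the endpoint conditions.
With endpoint conditions z(0) = -5 and z(2π) = 5: from z(0) = b we get b = -5, and a·2π + -5 = 5 gives a = 5/π, so
    z(θ) = (5/π) θ − 5.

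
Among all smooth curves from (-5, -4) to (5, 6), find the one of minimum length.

Arc-length functional: J[y] = ∫ sqrt(1 + (y')^2) dx.
Lagrangian L = sqrt(1 + (y')^2) has no explicit y dependence, so ∂L/∂y = 0 and the Euler-Lagrange equation gives
    d/dx( y' / sqrt(1 + (y')^2) ) = 0  ⇒  y' / sqrt(1 + (y')^2) = const.
Hence y' is constant, so y(x) is affine.
Fitting the endpoints (-5, -4) and (5, 6):
    slope m = (6 − (-4)) / (5 − (-5)) = 1,
    intercept c = (-4) − m·(-5) = 1.
Extremal: y(x) = x + 1.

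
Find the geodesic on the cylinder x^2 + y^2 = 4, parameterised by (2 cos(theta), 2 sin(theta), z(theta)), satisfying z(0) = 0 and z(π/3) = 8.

Parameterise the cylinder of radius R = 2 as
    r(θ) = (2 cos θ, 2 sin θ, z(θ)).
The arc-length element is
    ds = sqrt(4 + (dz/dθ)^2) dθ,
so the Lagrangian is L = sqrt(4 + z'^2).
L depends on z' only, not on z or θ, so ∂L/∂z = 0 and
    ∂L/∂z' = z' / sqrt(4 + z'^2).
The Euler-Lagrange equation gives
    d/dθ( z' / sqrt(4 + z'^2) ) = 0,
so z' is constant. Integrating once:
    z(θ) = a θ + b,
a helix on the cylinder (a straight line when the cylinder is unrolled). The constants a, b are determined by the endpoint conditions.
With endpoint conditions z(0) = 0 and z(π/3) = 8: from z(0) = b we get b = 0, and a·π/3 + 0 = 8 gives a = 24/π, so
    z(θ) = (24/π) θ.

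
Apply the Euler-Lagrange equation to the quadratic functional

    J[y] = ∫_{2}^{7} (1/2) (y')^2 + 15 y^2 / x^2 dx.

The Lagrangian is L = (1/2) (y')^2 + 15 y^2 / x^2.
Compute ∂L/∂y = 30y/x^2, ∂L/∂y' = y'.
The Euler-Lagrange equation d/dx(∂L/∂y') − ∂L/∂y = 0 reduces to
    y'' − 30/x^2 · y = 0  (x > 0).
Its general solution is
    y(x) = A x^6 + B x^(-5),
with A, B fixed by the endpoint conditions.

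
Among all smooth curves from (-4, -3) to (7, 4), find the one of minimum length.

Arc-length functional: J[y] = ∫ sqrt(1 + (y')^2) dx.
Lagrangian L = sqrt(1 + (y')^2) has no explicit y dependence, so ∂L/∂y = 0 and the Euler-Lagrange equation gives
    d/dx( y' / sqrt(1 + (y')^2) ) = 0  ⇒  y' / sqrt(1 + (y')^2) = const.
Hence y' is constant, so y(x) is affine.
Fitting the endpoints (-4, -3) and (7, 4):
    slope m = (4 − (-3)) / (7 − (-4)) = 7/11,
    intercept c = (-3) − m·(-4) = -5/11.
Extremal: y(x) = (7/11) x - 5/11.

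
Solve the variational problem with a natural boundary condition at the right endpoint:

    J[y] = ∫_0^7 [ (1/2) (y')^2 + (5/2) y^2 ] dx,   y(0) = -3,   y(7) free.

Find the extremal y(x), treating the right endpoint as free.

The Lagrangian L = (1/2) (y')^2 + (5/2) y^2 gives
    ∂L/∂y = 5 y,   ∂L/∂y' = y'.
Euler-Lagrange: y'' − 5 y = 0.
With k = sqrt(5), the general solution is
    y(x) = A cosh(sqrt(5) x) + B sinh(sqrt(5) x).
Fixed left endpoint y(0) = -3 ⇒ A = -3.
The right endpoint x = 7 is free, so the natural (transversality) condition is ∂L/∂y' |_{x=7} = 0, i.e. y'(7) = 0.
Compute y'(x) = A k sinh(k x) + B k cosh(k x), so
    y'(7) = A k sinh(k·7) + B k cosh(k·7) = 0
    ⇒ B = −A tanh(k·7) = 3 tanh(sqrt(5)·7).
Therefore the extremal is
    y(x) = −3 cosh(sqrt(5) x) + 3 tanh(sqrt(5)·7) sinh(sqrt(5) x).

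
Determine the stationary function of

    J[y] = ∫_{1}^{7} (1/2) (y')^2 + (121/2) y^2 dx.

The Lagrangian is L = (1/2) (y')^2 + (121/2) y^2.
Compute ∂L/∂y = 121y, ∂L/∂y' = y'.
The Euler-Lagrange equation d/dx(∂L/∂y') − ∂L/∂y = 0 reduces to
    y'' − 121 y = 0.
Its general solution is
    y(x) = A e^(11x) + B e^(−11x),
with A, B fixed by the endpoint conditions.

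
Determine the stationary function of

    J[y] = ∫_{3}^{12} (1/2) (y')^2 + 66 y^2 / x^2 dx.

The Lagrangian is L = (1/2) (y')^2 + 66 y^2 / x^2.
Compute ∂L/∂y = 132y/x^2, ∂L/∂y' = y'.
The Euler-Lagrange equation d/dx(∂L/∂y') − ∂L/∂y = 0 reduces to
    y'' − 132/x^2 · y = 0  (x > 0).
Its general solution is
    y(x) = A x^12 + B x^(-11),
with A, B fixed by the endpoint conditions.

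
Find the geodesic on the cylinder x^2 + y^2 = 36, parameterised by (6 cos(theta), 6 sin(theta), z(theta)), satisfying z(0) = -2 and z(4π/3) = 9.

Parameterise the cylinder of radius R = 6 as
    r(θ) = (6 cos θ, 6 sin θ, z(θ)).
The arc-length element is
    ds = sqrt(36 + (dz/dθ)^2) dθ,
so the Lagrangian is L = sqrt(36 + z'^2).
L depends on z' only, not on z or θ, so ∂L/∂z = 0 and
    ∂L/∂z' = z' / sqrt(36 + z'^2).
The Euler-Lagrange equation gives
    d/dθ( z' / sqrt(36 + z'^2) ) = 0,
so z' is constant. Integrating once:
    z(θ) = a θ + b,
a helix on the cylinder (a straight line when the cylinder is unrolled). The constants a, b are determined by the endpoint conditions.
With endpoint conditions z(0) = -2 and z(4π/3) = 9: from z(0) = b we get b = -2, and a·4π/3 + -2 = 9 gives a = 33/(4π), so
    z(θ) = (33/(4π)) θ − 2.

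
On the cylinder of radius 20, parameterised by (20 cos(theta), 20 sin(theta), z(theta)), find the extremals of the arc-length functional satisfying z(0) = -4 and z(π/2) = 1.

Parameterise the cylinder of radius R = 20 as
    r(θ) = (20 cos θ, 20 sin θ, z(θ)).
The arc-length element is
    ds = sqrt(400 + (dz/dθ)^2) dθ,
so the Lagrangian is L = sqrt(400 + z'^2).
L depends on z' only, not on z or θ, so ∂L/∂z = 0 and
    ∂L/∂z' = z' / sqrt(400 + z'^2).
The Euler-Lagrange equation gives
    d/dθ( z' / sqrt(400 + z'^2) ) = 0,
so z' is constant. Integrating once:
    z(θ) = a θ + b,
a helix on the cylinder (a straight line when the cylinder is unrolled). The constants a, b are determined by the endpoint conditions.
With endpoint conditions z(0) = -4 and z(π/2) = 1: from z(0) = b we get b = -4, and a·π/2 + -4 = 1 gives a = 10/π, so
    z(θ) = (10/π) θ − 4.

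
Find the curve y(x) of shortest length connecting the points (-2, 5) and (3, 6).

Arc-length functional: J[y] = ∫ sqrt(1 + (y')^2) dx.
Lagrangian L = sqrt(1 + (y')^2) has no explicit y dependence, so ∂L/∂y = 0 and the Euler-Lagrange equation gives
    d/dx( y' / sqrt(1 + (y')^2) ) = 0  ⇒  y' / sqrt(1 + (y')^2) = const.
Hence y' is constant, so y(x) is affine.
Fitting the endpoints (-2, 5) and (3, 6):
    slope m = (6 − 5) / (3 − (-2)) = 1/5,
    intercept c = 5 − m·(-2) = 27/5.
Extremal: y(x) = (1/5) x + 27/5.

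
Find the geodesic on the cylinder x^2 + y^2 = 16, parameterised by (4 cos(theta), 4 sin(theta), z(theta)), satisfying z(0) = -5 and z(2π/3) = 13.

Parameterise the cylinder of radius R = 4 as
    r(θ) = (4 cos θ, 4 sin θ, z(θ)).
The arc-length element is
    ds = sqrt(16 + (dz/dθ)^2) dθ,
so the Lagrangian is L = sqrt(16 + z'^2).
L depends on z' only, not on z or θ, so ∂L/∂z = 0 and
    ∂L/∂z' = z' / sqrt(16 + z'^2).
The Euler-Lagrange equation gives
    d/dθ( z' / sqrt(16 + z'^2) ) = 0,
so z' is constant. Integrating once:
    z(θ) = a θ + b,
a helix on the cylinder (a straight line when the cylinder is unrolled). The constants a, b are determined by the endpoint conditions.
With endpoint conditions z(0) = -5 and z(2π/3) = 13: from z(0) = b we get b = -5, and a·2π/3 + -5 = 13 gives a = 27/π, so
    z(θ) = (27/π) θ − 5.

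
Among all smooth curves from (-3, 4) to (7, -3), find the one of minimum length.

Arc-length functional: J[y] = ∫ sqrt(1 + (y')^2) dx.
Lagrangian L = sqrt(1 + (y')^2) has no explicit y dependence, so ∂L/∂y = 0 and the Euler-Lagrange equation gives
    d/dx( y' / sqrt(1 + (y')^2) ) = 0  ⇒  y' / sqrt(1 + (y')^2) = const.
Hence y' is constant, so y(x) is affine.
Fitting the endpoints (-3, 4) and (7, -3):
    slope m = ((-3) − 4) / (7 − (-3)) = -7/10,
    intercept c = 4 − m·(-3) = 19/10.
Extremal: y(x) = (-7/10) x + 19/10.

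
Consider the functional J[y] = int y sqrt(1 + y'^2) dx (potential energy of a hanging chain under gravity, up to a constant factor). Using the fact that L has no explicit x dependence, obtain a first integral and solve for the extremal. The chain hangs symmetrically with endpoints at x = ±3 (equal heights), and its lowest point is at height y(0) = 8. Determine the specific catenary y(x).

The Lagrangian L(y, y') = y sqrt(1 + y'^2) has no explicit x dependence, so the Beltrami identity applies:
    L − y' ∂L/∂y' = C.
Compute ∂L/∂y' = y · y' / sqrt(1 + y'^2). Then
    L − y' ∂L/∂y'
    = y sqrt(1 + y'^2) − y · y'^2 / sqrt(1 + y'^2)
    = y (1 + y'^2 − y'^2) / sqrt(1 + y'^2)
    = y / sqrt(1 + y'^2) = C.
Squaring gives y^2 = C^2 (1 + y'^2), i.e.
    y'^2 = y^2 / C^2 − 1.
Separating variables,
    dy / sqrt(y^2 − C^2) = dx / C,
and integrating gives arccosh(y / C) = (x − a)/C, so
    y(x) = C cosh((x − a)/C),
the catenary. The constants C and a are fixed by the two endpoint conditions (and, for the hanging-chain problem, the length constraint selects C).
Now fit the given data. The endpoints x = ±3 are symmetric at equal height, so the catenary is even about its minimum: a = 0 and y(x) = C cosh(x/C). The lowest point is y(0) = C cosh(0) = C, and we are told y(0) = 8, so C = 8. Therefore
    y(x) = 8 cosh(x/8),
and at the endpoints
    y(±3) = 8 cosh(3/8).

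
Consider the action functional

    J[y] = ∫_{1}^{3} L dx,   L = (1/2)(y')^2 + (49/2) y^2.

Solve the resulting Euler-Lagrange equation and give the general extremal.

The Lagrangian is L = (1/2)(y')^2 + (49/2) y^2.
∂L/∂y = 49y.
∂L/∂y' = y'.
The Euler-Lagrange equation d/dx(∂L/∂y') − ∂L/∂y = 0 becomes:
    y'' - 49 y = 0
General solution: y(x) = A e^(7x) + B e^(-7x), where A and B are arbitrary constants fixed by the endpoint conditions.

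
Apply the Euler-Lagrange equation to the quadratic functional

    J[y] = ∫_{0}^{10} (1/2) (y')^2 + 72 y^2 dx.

The Lagrangian is L = (1/2) (y')^2 + 72 y^2.
Compute ∂L/∂y = 144y, ∂L/∂y' = y'.
The Euler-Lagrange equation d/dx(∂L/∂y') − ∂L/∂y = 0 reduces to
    y'' − 144 y = 0.
Its general solution is
    y(x) = A e^(12x) + B e^(−12x),
with A, B fixed by the endpoint conditions.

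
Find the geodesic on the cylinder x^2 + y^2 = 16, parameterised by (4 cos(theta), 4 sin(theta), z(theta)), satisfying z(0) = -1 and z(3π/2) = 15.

Parameterise the cylinder of radius R = 4 as
    r(θ) = (4 cos θ, 4 sin θ, z(θ)).
The arc-length element is
    ds = sqrt(16 + (dz/dθ)^2) dθ,
so the Lagrangian is L = sqrt(16 + z'^2).
L depends on z' only, not on z or θ, so ∂L/∂z = 0 and
    ∂L/∂z' = z' / sqrt(16 + z'^2).
The Euler-Lagrange equation gives
    d/dθ( z' / sqrt(16 + z'^2) ) = 0,
so z' is constant. Integrating once:
    z(θ) = a θ + b,
a helix on the cylinder (a straight line when the cylinder is unrolled). The constants a, b are determined by the endpoint conditions.
With endpoint conditions z(0) = -1 and z(3π/2) = 15: from z(0) = b we get b = -1, and a·3π/2 + -1 = 15 gives a = 32/(3π), so
    z(θ) = (32/(3π)) θ − 1.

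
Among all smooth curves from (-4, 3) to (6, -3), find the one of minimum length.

Arc-length functional: J[y] = ∫ sqrt(1 + (y')^2) dx.
Lagrangian L = sqrt(1 + (y')^2) has no explicit y dependence, so ∂L/∂y = 0 and the Euler-Lagrange equation gives
    d/dx( y' / sqrt(1 + (y')^2) ) = 0  ⇒  y' / sqrt(1 + (y')^2) = const.
Hence y' is constant, so y(x) is affine.
Fitting the endpoints (-4, 3) and (6, -3):
    slope m = ((-3) − 3) / (6 − (-4)) = -3/5,
    intercept c = 3 − m·(-4) = 3/5.
Extremal: y(x) = (-3/5) x + 3/5.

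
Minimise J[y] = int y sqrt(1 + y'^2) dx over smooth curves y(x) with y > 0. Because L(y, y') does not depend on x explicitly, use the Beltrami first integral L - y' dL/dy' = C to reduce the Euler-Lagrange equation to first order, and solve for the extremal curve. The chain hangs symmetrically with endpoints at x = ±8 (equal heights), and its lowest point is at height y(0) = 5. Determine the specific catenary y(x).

The Lagrangian L(y, y') = y sqrt(1 + y'^2) has no explicit x dependence, so the Beltrami identity applies:
    L − y' ∂L/∂y' = C.
Compute ∂L/∂y' = y · y' / sqrt(1 + y'^2). Then
    L − y' ∂L/∂y'
    = y sqrt(1 + y'^2) − y · y'^2 / sqrt(1 + y'^2)
    = y (1 + y'^2 − y'^2) / sqrt(1 + y'^2)
    = y / sqrt(1 + y'^2) = C.
Squaring gives y^2 = C^2 (1 + y'^2), i.e.
    y'^2 = y^2 / C^2 − 1.
Separating variables,
    dy / sqrt(y^2 − C^2) = dx / C,
and integrating gives arccosh(y / C) = (x − a)/C, so
    y(x) = C cosh((x − a)/C),
the catenary. The constants C and a are fixed by the two endpoint conditions (and, for the hanging-chain problem, the length constraint selects C).
Now fit the given data. The endpoints x = ±8 are symmetric at equal height, so the catenary is even about its minimum: a = 0 and y(x) = C cosh(x/C). The lowest point is y(0) = C cosh(0) = C, and we are told y(0) = 5, so C = 5. Therefore
    y(x) = 5 cosh(x/5),
and at the endpoints
    y(±8) = 5 cosh(8/5).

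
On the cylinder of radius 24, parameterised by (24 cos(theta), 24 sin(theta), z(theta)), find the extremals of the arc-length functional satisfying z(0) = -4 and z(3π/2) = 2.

Parameterise the cylinder of radius R = 24 as
    r(θ) = (24 cos θ, 24 sin θ, z(θ)).
The arc-length element is
    ds = sqrt(576 + (dz/dθ)^2) dθ,
so the Lagrangian is L = sqrt(576 + z'^2).
L depends on z' only, not on z or θ, so ∂L/∂z = 0 and
    ∂L/∂z' = z' / sqrt(576 + z'^2).
The Euler-Lagrange equation gives
    d/dθ( z' / sqrt(576 + z'^2) ) = 0,
so z' is constant. Integrating once:
    z(θ) = a θ + b,
a helix on the cylinder (a straight line when the cylinder is unrolled). The constants a, b are determined by the endpoint conditions.
With endpoint conditions z(0) = -4 and z(3π/2) = 2: from z(0) = b we get b = -4, and a·3π/2 + -4 = 2 gives a = 4/π, so
    z(θ) = (4/π) θ − 4.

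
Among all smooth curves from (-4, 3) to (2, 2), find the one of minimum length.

Arc-length functional: J[y] = ∫ sqrt(1 + (y')^2) dx.
Lagrangian L = sqrt(1 + (y')^2) has no explicit y dependence, so ∂L/∂y = 0 and the Euler-Lagrange equation gives
    d/dx( y' / sqrt(1 + (y')^2) ) = 0  ⇒  y' / sqrt(1 + (y')^2) = const.
Hence y' is constant, so y(x) is affine.
Fitting the endpoints (-4, 3) and (2, 2):
    slope m = (2 − 3) / (2 − (-4)) = -1/6,
    intercept c = 3 − m·(-4) = 7/3.
Extremal: y(x) = (-1/6) x + 7/3.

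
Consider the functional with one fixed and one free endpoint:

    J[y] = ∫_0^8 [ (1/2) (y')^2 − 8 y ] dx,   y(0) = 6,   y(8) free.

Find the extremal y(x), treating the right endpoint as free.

The Lagrangian L = (1/2) (y')^2 − 8 y gives
    ∂L/∂y = −8,   ∂L/∂y' = y'.
Euler-Lagrange: d/dx(y') − (−8) = 0, i.e. y'' + 8 = 0, so
    y(x) = −(8/2) x^2 + C1 x + C2.
Fixed left endpoint y(0) = 6 ⇒ C2 = 6.
The right endpoint x = 8 is free, so the natural (transversality) condition is ∂L/∂y' |_{x=8} = 0, i.e. y'(8) = 0.
Compute y'(x) = −8 x + C1, so y'(8) = −64 + C1 = 0 ⇒ C1 = 64.
Therefore the extremal is
    y(x) = −4 x^2 + 64 x + 6.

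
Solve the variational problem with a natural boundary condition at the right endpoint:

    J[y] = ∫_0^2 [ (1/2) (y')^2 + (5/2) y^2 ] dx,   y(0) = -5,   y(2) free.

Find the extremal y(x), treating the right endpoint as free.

The Lagrangian L = (1/2) (y')^2 + (5/2) y^2 gives
    ∂L/∂y = 5 y,   ∂L/∂y' = y'.
Euler-Lagrange: y'' − 5 y = 0.
With k = sqrt(5), the general solution is
    y(x) = A cosh(sqrt(5) x) + B sinh(sqrt(5) x).
Fixed left endpoint y(0) = -5 ⇒ A = -5.
The right endpoint x = 2 is free, so the natural (transversality) condition is ∂L/∂y' |_{x=2} = 0, i.e. y'(2) = 0.
Compute y'(x) = A k sinh(k x) + B k cosh(k x), so
    y'(2) = A k sinh(k·2) + B k cosh(k·2) = 0
    ⇒ B = −A tanh(k·2) = 5 tanh(sqrt(5)·2).
Therefore the extremal is
    y(x) = −5 cosh(sqrt(5) x) + 5 tanh(sqrt(5)·2) sinh(sqrt(5) x).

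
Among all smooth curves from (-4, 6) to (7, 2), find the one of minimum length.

Arc-length functional: J[y] = ∫ sqrt(1 + (y')^2) dx.
Lagrangian L = sqrt(1 + (y')^2) has no explicit y dependence, so ∂L/∂y = 0 and the Euler-Lagrange equation gives
    d/dx( y' / sqrt(1 + (y')^2) ) = 0  ⇒  y' / sqrt(1 + (y')^2) = const.
Hence y' is constant, so y(x) is affine.
Fitting the endpoints (-4, 6) and (7, 2):
    slope m = (2 − 6) / (7 − (-4)) = -4/11,
    intercept c = 6 − m·(-4) = 50/11.
Extremal: y(x) = (-4/11) x + 50/11.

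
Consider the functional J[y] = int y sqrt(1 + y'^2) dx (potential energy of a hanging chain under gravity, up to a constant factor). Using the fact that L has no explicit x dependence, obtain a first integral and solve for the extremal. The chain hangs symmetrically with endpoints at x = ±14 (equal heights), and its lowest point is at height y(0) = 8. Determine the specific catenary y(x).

The Lagrangian L(y, y') = y sqrt(1 + y'^2) has no explicit x dependence, so the Beltrami identity applies:
    L − y' ∂L/∂y' = C.
Compute ∂L/∂y' = y · y' / sqrt(1 + y'^2). Then
    L − y' ∂L/∂y'
    = y sqrt(1 + y'^2) − y · y'^2 / sqrt(1 + y'^2)
    = y (1 + y'^2 − y'^2) / sqrt(1 + y'^2)
    = y / sqrt(1 + y'^2) = C.
Squaring gives y^2 = C^2 (1 + y'^2), i.e.
    y'^2 = y^2 / C^2 − 1.
Separating variables,
    dy / sqrt(y^2 − C^2) = dx / C,
and integrating gives arccosh(y / C) = (x − a)/C, so
    y(x) = C cosh((x − a)/C),
the catenary. The constants C and a are fixed by the two endpoint conditions (and, for the hanging-chain problem, the length constraint selects C).
Now fit the given data. The endpoints x = ±14 are symmetric at equal height, so the catenary is even about its minimum: a = 0 and y(x) = C cosh(x/C). The lowest point is y(0) = C cosh(0) = C, and we are told y(0) = 8, so C = 8. Therefore
    y(x) = 8 cosh(x/8),
and at the endpoints
    y(±14) = 8 cosh(14/8).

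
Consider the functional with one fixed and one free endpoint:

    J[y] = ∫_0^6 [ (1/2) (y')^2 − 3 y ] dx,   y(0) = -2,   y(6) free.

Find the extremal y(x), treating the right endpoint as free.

The Lagrangian L = (1/2) (y')^2 − 3 y gives
    ∂L/∂y = −3,   ∂L/∂y' = y'.
Euler-Lagrange: d/dx(y') − (−3) = 0, i.e. y'' + 3 = 0, so
    y(x) = −(3/2) x^2 + C1 x + C2.
Fixed left endpoint y(0) = -2 ⇒ C2 = -2.
The right endpoint x = 6 is free, so the natural (transversality) condition is ∂L/∂y' |_{x=6} = 0, i.e. y'(6) = 0.
Compute y'(x) = −3 x + C1, so y'(6) = −18 + C1 = 0 ⇒ C1 = 18.
Therefore the extremal is
    y(x) = −(3/2) x^2 + 18 x − 2.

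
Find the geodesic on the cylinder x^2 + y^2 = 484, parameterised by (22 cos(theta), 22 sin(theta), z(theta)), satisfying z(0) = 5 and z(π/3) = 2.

Parameterise the cylinder of radius R = 22 as
    r(θ) = (22 cos θ, 22 sin θ, z(θ)).
The arc-length element is
    ds = sqrt(484 + (dz/dθ)^2) dθ,
so the Lagrangian is L = sqrt(484 + z'^2).
L depends on z' only, not on z or θ, so ∂L/∂z = 0 and
    ∂L/∂z' = z' / sqrt(484 + z'^2).
The Euler-Lagrange equation gives
    d/dθ( z' / sqrt(484 + z'^2) ) = 0,
so z' is constant. Integrating once:
    z(θ) = a θ + b,
a helix on the cylinder (a straight line when the cylinder is unrolled). The constants a, b are determined by the endpoint conditions.
With endpoint conditions z(0) = 5 and z(π/3) = 2: from z(0) = b we get b = 5, and a·π/3 + 5 = 2 gives a = -9/π, so
    z(θ) = (-9/π) θ + 5.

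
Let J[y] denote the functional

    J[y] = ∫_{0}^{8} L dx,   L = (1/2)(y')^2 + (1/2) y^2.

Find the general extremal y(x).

The Lagrangian is L = (1/2)(y')^2 + (1/2) y^2.
∂L/∂y = y.
∂L/∂y' = y'.
The Euler-Lagrange equation d/dx(∂L/∂y') − ∂L/∂y = 0 becomes:
    y'' - y = 0
General solution: y(x) = A e^x + B e^(-x), where A and B are arbitrary constants fixed by the endpoint conditions.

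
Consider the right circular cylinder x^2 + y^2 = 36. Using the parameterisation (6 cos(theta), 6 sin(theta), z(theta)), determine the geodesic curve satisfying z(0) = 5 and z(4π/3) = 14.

Parameterise the cylinder of radius R = 6 as
    r(θ) = (6 cos θ, 6 sin θ, z(θ)).
The arc-length element is
    ds = sqrt(36 + (dz/dθ)^2) dθ,
so the Lagrangian is L = sqrt(36 + z'^2).
L depends on z' only, not on z or θ, so ∂L/∂z = 0 and
    ∂L/∂z' = z' / sqrt(36 + z'^2).
The Euler-Lagrange equation gives
    d/dθ( z' / sqrt(36 + z'^2) ) = 0,
so z' is constant. Integrating once:
    z(θ) = a θ + b,
a helix on the cylinder (a straight line when the cylinder is unrolled). The constants a, b are determined by the endpoint conditions.
With endpoint conditions z(0) = 5 and z(4π/3) = 14: from z(0) = b we get b = 5, and a·4π/3 + 5 = 14 gives a = 27/(4π), so
    z(θ) = (27/(4π)) θ + 5.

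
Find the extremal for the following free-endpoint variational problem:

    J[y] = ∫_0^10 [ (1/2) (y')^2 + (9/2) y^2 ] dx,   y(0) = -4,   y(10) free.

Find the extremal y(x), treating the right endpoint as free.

The Lagrangian L = (1/2) (y')^2 + (9/2) y^2 gives
    ∂L/∂y = 9 y,   ∂L/∂y' = y'.
Euler-Lagrange: y'' − 9 y = 0.
With k = 3, the general solution is
    y(x) = A cosh(3 x) + B sinh(3 x).
Fixed left endpoint y(0) = -4 ⇒ A = -4.
The right endpoint x = 10 is free, so the natural (transversality) condition is ∂L/∂y' |_{x=10} = 0, i.e. y'(10) = 0.
Compute y'(x) = A k sinh(k x) + B k cosh(k x), so
    y'(10) = A k sinh(k·10) + B k cosh(k·10) = 0
    ⇒ B = −A tanh(k·10) = 4 tanh(3·10).
Therefore the extremal is
    y(x) = −4 cosh(3 x) + 4 tanh(3·10) sinh(3 x).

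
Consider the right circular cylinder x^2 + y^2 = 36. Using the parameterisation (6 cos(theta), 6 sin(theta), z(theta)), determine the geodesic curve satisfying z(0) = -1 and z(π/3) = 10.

Parameterise the cylinder of radius R = 6 as
    r(θ) = (6 cos θ, 6 sin θ, z(θ)).
The arc-length element is
    ds = sqrt(36 + (dz/dθ)^2) dθ,
so the Lagrangian is L = sqrt(36 + z'^2).
L depends on z' only, not on z or θ, so ∂L/∂z = 0 and
    ∂L/∂z' = z' / sqrt(36 + z'^2).
The Euler-Lagrange equation gives
    d/dθ( z' / sqrt(36 + z'^2) ) = 0,
so z' is constant. Integrating once:
    z(θ) = a θ + b,
a helix on the cylinder (a straight line when the cylinder is unrolled). The constants a, b are determined by the endpoint conditions.
With endpoint conditions z(0) = -1 and z(π/3) = 10: from z(0) = b we get b = -1, and a·π/3 + -1 = 10 gives a = 33/π, so
    z(θ) = (33/π) θ − 1.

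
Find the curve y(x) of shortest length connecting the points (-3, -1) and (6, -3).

Arc-length functional: J[y] = ∫ sqrt(1 + (y')^2) dx.
Lagrangian L = sqrt(1 + (y')^2) has no explicit y dependence, so ∂L/∂y = 0 and the Euler-Lagrange equation gives
    d/dx( y' / sqrt(1 + (y')^2) ) = 0  ⇒  y' / sqrt(1 + (y')^2) = const.
Hence y' is constant, so y(x) is affine.
Fitting the endpoints (-3, -1) and (6, -3):
    slope m = ((-3) − (-1)) / (6 − (-3)) = -2/9,
    intercept c = (-1) − m·(-3) = -5/3.
Extremal: y(x) = (-2/9) x - 5/3.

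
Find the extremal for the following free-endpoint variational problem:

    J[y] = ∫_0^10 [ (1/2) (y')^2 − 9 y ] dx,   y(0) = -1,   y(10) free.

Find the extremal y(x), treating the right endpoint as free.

The Lagrangian L = (1/2) (y')^2 − 9 y gives
    ∂L/∂y = −9,   ∂L/∂y' = y'.
Euler-Lagrange: d/dx(y') − (−9) = 0, i.e. y'' + 9 = 0, so
    y(x) = −(9/2) x^2 + C1 x + C2.
Fixed left endpoint y(0) = -1 ⇒ C2 = -1.
The right endpoint x = 10 is free, so the natural (transversality) condition is ∂L/∂y' |_{x=10} = 0, i.e. y'(10) = 0.
Compute y'(x) = −9 x + C1, so y'(10) = −90 + C1 = 0 ⇒ C1 = 90.
Therefore the extremal is
    y(x) = −(9/2) x^2 + 90 x − 1.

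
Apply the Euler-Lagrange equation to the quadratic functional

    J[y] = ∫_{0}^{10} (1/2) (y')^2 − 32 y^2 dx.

The Lagrangian is L = (1/2) (y')^2 − 32 y^2.
Compute ∂L/∂y = -64y, ∂L/∂y' = y'.
The Euler-Lagrange equation d/dx(∂L/∂y') − ∂L/∂y = 0 reduces to
    y'' + 64 y = 0.
Its general solution is
    y(x) = A sin(8x) + B cos(8x),
with A, B fixed by the endpoint conditions.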